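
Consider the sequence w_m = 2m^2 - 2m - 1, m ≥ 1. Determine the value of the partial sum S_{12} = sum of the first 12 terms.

1132

Over m = 1..12: Σm = 78, Σm² = 650.
Total = (2)·650 + (-2)·78 + (-1)·12 = 1132.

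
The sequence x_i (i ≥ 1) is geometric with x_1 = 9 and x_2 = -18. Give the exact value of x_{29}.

2415919104

Common ratio r = -2.
x_i = 9·(-2)^(i-1).
x_{29} = 9·(-2)^28 = 2415919104.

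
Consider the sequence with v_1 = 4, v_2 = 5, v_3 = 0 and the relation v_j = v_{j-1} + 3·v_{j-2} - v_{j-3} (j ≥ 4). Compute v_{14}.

Compute successive terms:
v_4 = 11;  v_5 = 6;  v_6 = 39;  …;  v_{11} = 1292;  v_{12} = 3079;  v_{13} = 6274;  v_{14} = 14219.

14219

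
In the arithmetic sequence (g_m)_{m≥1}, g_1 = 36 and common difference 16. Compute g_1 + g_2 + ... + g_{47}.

g_m = 36 + (m - 1)·16.
g_{47} = 772; S = 47·(36 + 772)/2 = 18988.

18988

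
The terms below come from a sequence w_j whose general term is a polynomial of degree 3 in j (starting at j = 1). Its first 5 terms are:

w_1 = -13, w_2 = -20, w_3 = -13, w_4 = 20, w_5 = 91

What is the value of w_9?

995

1st diffs: -7, 7, 33, 71.
2nd diffs: 14, 26, 38.
3rd diffs: 12, 12 (constant).
So w_j = 2j^3 - 5j^2 - 6j - 4.
Evaluating at j = 9 gives w_9 = 995.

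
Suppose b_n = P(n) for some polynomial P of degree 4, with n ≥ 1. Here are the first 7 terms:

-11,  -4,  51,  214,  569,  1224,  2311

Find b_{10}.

1st diffs: 7, 55, 163, 355, 655, 1087.
2nd diffs: 48, 108, 192, 300, 432.
3rd diffs: 60, 84, 108, 132.
4th diffs: 24, 24, 24 (constant).
Newton forward-difference form: b_n = -11 + 7·C(n-1,1) + 48·C(n-1,2) + 60·C(n-1,3) + 24·C(n-1,4).
At n = 10: n-1 = 9, so b_{10} = -11 + 63 + 1728 + 5040 + 3024 = 9844.

9844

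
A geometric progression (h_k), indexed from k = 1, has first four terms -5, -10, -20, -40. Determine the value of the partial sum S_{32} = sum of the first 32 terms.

Common ratio r = 2.
h_k = (-5)·2^(k-1).
S = (-5)·(2^32 - 1)/(2 - 1) = (-5)·(4294967296 - 1)/(1) = -21474836475.

-21474836475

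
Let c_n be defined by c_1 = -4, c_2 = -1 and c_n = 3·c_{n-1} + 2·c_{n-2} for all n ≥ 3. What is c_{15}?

Applying the relation repeatedly:
c_3 = -11; c_4 = -35; c_5 = -127; …; c_{12} = -920843; c_{13} = -3279631; c_{14} = -11680579; c_{15} = -41600999.

-41600999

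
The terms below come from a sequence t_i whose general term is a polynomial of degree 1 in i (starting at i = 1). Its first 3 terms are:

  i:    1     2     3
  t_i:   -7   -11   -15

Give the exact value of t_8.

1st diffs: -4, -4 (constant).
So t_i = -4i - 3.
Evaluating at i = 8 gives t_8 = -35.

-35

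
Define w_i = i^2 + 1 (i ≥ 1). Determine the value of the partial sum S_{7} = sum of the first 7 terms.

Over i = 1..7: Σi = 28, Σi² = 140.
Total = (1)·140 + (1)·7 = 147.

147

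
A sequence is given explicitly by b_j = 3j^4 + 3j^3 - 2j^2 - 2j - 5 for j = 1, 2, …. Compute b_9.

21685

b_9 = 3·9^4 + 3·9^3 - 2·9^2 - 2·9 - 5 = 21685.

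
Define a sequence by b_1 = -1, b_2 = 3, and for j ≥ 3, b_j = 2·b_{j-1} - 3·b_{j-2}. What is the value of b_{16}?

Compute successive terms:
b_3 = 9;  b_4 = 9;  b_5 = -9;  …;  b_{13} = -2169;  b_{14} = -1773;  b_{15} = 2961;  b_{16} = 11241.

11241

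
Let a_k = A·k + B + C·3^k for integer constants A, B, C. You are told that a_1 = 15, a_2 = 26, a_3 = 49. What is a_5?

The three given values yield: A + B + 3C = 15; 2A + B + 9C = 26; 3A + B + 27C = 49.
Subtracting the first from the second: A + 6C = 11.
Subtracting the second from the third: A + 18C = 23.
Solving: C = 1, A = 5, then B = 7.
So a_k = 5·k + 7 + 1·3^k; at k=5 this is 275.

275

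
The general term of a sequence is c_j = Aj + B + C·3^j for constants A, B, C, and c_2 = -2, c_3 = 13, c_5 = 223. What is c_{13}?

1594279

At j = 2, 3, 5: 2A + B + 9C = -2; 3A + B + 27C = 13; 5A + B + 243C = 223.
Subtracting the first from the second: A + 18C = 15.
Subtracting the second from the third: 2A + 216C = 210.
Solving: C = 1, A = -3, then B = -5.
So c_j = -3·j + (-5) + 1·3^j; at j=13 this is 1594279.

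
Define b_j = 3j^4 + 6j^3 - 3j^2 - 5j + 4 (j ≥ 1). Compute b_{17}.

279093

b_{17} = 3·17^4 + 6·17^3 - 3·17^2 - 5·17 + 4 = 279093.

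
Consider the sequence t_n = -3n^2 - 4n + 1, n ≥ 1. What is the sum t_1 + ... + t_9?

-1026

Over n = 1..9: Σn = 45, Σn² = 285.
Total = (-3)·285 + (-4)·45 + (1)·9 = -1026.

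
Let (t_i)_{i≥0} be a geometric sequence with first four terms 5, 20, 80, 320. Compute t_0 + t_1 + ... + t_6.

Common ratio r = 4.
t_i = 5·4^(i-0).
S = 5·(4^7 - 1)/(4 - 1) = 5·(16384 - 1)/(3) = 27305.

27305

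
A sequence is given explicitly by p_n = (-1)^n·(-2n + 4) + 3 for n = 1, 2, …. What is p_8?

(-1)^8 = 1; -2n + 4 at n=8 is -12; so p_8 = -9.

-9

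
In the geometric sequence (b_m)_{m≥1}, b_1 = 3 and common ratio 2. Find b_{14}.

24576

b_m = 3·2^(m-1).
b_{14} = 3·2^13 = 24576.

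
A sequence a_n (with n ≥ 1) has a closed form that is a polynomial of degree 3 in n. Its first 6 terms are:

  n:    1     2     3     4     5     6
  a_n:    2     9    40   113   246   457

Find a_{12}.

4369

1st diffs: 7, 31, 73, 133, 211.
2nd diffs: 24, 42, 60, 78.
3rd diffs: 18, 18, 18 (constant).
So a_n = 3n^3 - 6n^2 + 4n + 1.
Evaluating at n = 12 gives a_{12} = 4369.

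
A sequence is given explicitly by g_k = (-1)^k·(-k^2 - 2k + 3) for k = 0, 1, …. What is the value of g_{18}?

(-1)^18 = 1; -k^2 - 2k + 3 at k=18 is -357; so g_{18} = -357.

-357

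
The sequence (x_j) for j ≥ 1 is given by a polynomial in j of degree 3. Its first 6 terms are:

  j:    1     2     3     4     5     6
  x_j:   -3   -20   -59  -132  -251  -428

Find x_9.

1st diffs: -17, -39, -73, -119, -177.
2nd diffs: -22, -34, -46, -58.
3rd diffs: -12, -12, -12 (constant).
Newton forward-difference form: x_j = -3 + (-17)·C(j-1,1) + (-22)·C(j-1,2) + (-12)·C(j-1,3).
At j = 9: j-1 = 8, so x_9 = -3 - 136 - 616 - 672 = -1427.

-1427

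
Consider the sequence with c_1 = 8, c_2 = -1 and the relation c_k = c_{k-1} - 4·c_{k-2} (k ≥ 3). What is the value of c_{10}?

3979

Applying the relation repeatedly:
c_3 = -33;  c_4 = -29;  c_5 = 103;  c_6 = 219;  c_7 = -193;  c_8 = -1069;  c_9 = -297;  c_{10} = 3979.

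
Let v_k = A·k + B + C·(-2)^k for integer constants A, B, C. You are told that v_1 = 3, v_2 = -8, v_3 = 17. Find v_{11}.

4105

The three given values yield: A + B - 2C = 3; 2A + B + 4C = -8; 3A + B - 8C = 17.
Subtracting the first from the second: A + 6C = -11.
Subtracting the second from the third: A - 12C = 25.
Solving: C = -2, A = 1, then B = -2.
Therefore v_{11} = 11 + (-2) + (-2)·(-2048) = 4105.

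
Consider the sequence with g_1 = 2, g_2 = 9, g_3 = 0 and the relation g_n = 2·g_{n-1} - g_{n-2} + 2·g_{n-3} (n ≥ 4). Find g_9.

Compute successive terms:
g_4 = -5; g_5 = 8; g_6 = 21; g_7 = 24; g_8 = 43; g_9 = 104.

104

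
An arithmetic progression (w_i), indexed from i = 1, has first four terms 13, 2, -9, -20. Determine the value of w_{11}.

-97

Common difference d = -11.
w_i = 13 + (i - 1)·(-11).
w_{11} = 13 + 10·(-11) = -97.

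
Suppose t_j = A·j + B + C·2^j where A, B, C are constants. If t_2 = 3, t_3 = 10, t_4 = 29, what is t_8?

729

The three given values yield: 2A + B + 4C = 3; 3A + B + 8C = 10; 4A + B + 16C = 29.
Subtracting the first from the second: A + 4C = 7.
Subtracting the second from the third: A + 8C = 19.
Solving: C = 3, A = -5, then B = 1.
So t_j = -5·j + 1 + 3·2^j; at j=8 this is 729.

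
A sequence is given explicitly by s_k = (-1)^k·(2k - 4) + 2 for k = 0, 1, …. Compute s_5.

-4

(-1)^5 = -1; 2k - 4 at k=5 is 6; so s_5 = -4.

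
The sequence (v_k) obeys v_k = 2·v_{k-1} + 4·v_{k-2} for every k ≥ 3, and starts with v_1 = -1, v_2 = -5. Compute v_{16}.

-62324736

Step forward from the initial values:
v_3 = -14, v_4 = -48, v_5 = -152, …, v_{13} = -1839104, v_{14} = -5951488, v_{15} = -19259392, v_{16} = -62324736.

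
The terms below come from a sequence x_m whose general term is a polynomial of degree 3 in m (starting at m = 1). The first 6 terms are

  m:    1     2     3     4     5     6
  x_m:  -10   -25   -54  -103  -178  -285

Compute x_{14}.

-3013

1st diffs: -15, -29, -49, -75, -107.
2nd diffs: -14, -20, -26, -32.
3rd diffs: -6, -6, -6 (constant).
So x_m = -m^3 - m^2 - 5m - 3.
Evaluating at m = 14 gives x_{14} = -3013.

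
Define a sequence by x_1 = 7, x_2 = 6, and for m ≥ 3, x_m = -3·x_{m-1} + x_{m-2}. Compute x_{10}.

50331

Step forward from the initial values:
x_3 = -11, x_4 = 39, x_5 = -128, x_6 = 423, x_7 = -1397, x_8 = 4614, x_9 = -15239, x_{10} = 50331.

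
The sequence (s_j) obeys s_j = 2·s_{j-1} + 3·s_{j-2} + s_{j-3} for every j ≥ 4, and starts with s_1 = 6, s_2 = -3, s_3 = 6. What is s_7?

Iterate the recurrence:
s_4 = 9; s_5 = 33; s_6 = 99; s_7 = 306.

306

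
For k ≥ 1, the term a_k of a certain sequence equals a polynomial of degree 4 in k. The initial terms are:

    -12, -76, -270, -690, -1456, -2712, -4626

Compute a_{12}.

1st diffs: -64, -194, -420, -766, -1256, -1914.
2nd diffs: -130, -226, -346, -490, -658.
3rd diffs: -96, -120, -144, -168.
4th diffs: -24, -24, -24 (constant).
Newton forward-difference form: a_k = -12 + (-64)·C(k-1,1) + (-130)·C(k-1,2) + (-96)·C(k-1,3) + (-24)·C(k-1,4).
At k = 12: k-1 = 11, so a_{12} = -12 - 704 - 7150 - 15840 - 7920 = -31626.

-31626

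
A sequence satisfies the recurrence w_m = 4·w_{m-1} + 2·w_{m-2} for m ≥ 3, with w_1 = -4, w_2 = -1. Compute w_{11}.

-1737152

Applying the relation repeatedly:
w_3 = -12; w_4 = -50; w_5 = -224; w_6 = -996; w_7 = -4432; w_8 = -19720; w_9 = -87744; w_{10} = -390416; w_{11} = -1737152.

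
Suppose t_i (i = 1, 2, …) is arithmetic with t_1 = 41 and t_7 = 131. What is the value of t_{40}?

626

Common difference d = (131 - 41) / (7 - 1) = 15.
t_i = 41 + (i - 1)·15.
t_{40} = 41 + 39·15 = 626.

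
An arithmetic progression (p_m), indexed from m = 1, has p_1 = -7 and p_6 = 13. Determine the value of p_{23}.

Common difference d = (13 - (-7)) / (6 - 1) = 4.
p_m = -7 + (m - 1)·4.
p_{23} = -7 + 22·4 = 81.

81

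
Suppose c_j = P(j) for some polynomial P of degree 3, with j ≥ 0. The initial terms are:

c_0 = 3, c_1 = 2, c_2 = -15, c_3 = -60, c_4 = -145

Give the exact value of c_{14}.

1st diffs: -1, -17, -45, -85.
2nd diffs: -16, -28, -40.
3rd diffs: -12, -12 (constant).
Newton forward-difference form: c_j = 3 + (-1)·C(j,1) + (-16)·C(j,2) + (-12)·C(j,3).
At j = 14: j = 14, so c_{14} = 3 - 14 - 1456 - 4368 = -5835.

-5835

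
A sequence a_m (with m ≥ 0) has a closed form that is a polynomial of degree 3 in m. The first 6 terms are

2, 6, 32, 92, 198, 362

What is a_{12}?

1st diffs: 4, 26, 60, 106, 164.
2nd diffs: 22, 34, 46, 58.
3rd diffs: 12, 12, 12 (constant).
Newton forward-difference form: a_m = 2 + 4·C(m,1) + 22·C(m,2) + 12·C(m,3).
At m = 12: m = 12, so a_{12} = 2 + 48 + 1452 + 2640 = 4142.

4142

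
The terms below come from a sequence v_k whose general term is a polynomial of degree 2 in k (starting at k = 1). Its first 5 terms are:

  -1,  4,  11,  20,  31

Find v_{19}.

1st diffs: 5, 7, 9, 11.
2nd diffs: 2, 2, 2 (constant).
Newton forward-difference form: v_k = -1 + 5·C(k-1,1) + 2·C(k-1,2).
At k = 19: k-1 = 18, so v_{19} = -1 + 90 + 306 = 395.

395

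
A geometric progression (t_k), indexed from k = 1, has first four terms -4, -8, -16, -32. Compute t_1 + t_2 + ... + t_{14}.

-65532

Common ratio r = 2.
t_k = (-4)·2^(k-1).
S = (-4)·(2^14 - 1)/(2 - 1) = (-4)·(16384 - 1)/(1) = -65532.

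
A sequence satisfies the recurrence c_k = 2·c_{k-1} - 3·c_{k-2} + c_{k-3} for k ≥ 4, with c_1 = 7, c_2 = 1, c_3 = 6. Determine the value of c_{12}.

-109

Applying the relation repeatedly:
c_4 = 16, c_5 = 15, c_6 = -12, c_7 = -53, c_8 = -55, c_9 = 37, c_{10} = 186, c_{11} = 206, c_{12} = -109.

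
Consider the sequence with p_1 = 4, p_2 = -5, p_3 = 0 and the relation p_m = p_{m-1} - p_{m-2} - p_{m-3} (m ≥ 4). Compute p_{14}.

-55

p_4 = 1  p_5 = 6  p_6 = 5  …  p_{11} = 28  p_{12} = 45  p_{13} = 18  p_{14} = -55.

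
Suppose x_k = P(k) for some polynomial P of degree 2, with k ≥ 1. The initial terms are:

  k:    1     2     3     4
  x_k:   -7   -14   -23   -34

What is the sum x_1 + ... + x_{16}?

-2072

1st diffs: -7, -9, -11.
2nd diffs: -2, -2 (constant).
Newton forward-difference form: x_k = -7 + (-7)·C(k-1,1) + (-2)·C(k-1,2).
Continuing: …, -47, -62, -79, -98, …, x_{16} = -322.
Summing k = 1..16 (16 terms) gives -2072.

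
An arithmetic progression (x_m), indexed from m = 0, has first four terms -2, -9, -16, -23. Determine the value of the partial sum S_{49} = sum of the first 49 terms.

Common difference d = -7.
x_m = -2 + (m - 0)·(-7).
x_{48} = -338; S = 49·(-2 + (-338))/2 = -8330.

-8330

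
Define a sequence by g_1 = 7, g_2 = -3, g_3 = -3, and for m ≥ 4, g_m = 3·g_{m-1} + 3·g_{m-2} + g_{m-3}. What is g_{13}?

-2136845

Applying the relation repeatedly:
g_4 = -11;  g_5 = -45;  g_6 = -171;  g_7 = -659;  g_8 = -2535;  g_9 = -9753;  g_{10} = -37523;  g_{11} = -144363;  g_{12} = -555411;  g_{13} = -2136845.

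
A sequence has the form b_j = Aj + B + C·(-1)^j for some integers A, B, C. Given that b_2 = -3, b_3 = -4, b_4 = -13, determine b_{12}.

-53

The three given values yield: 2A + B + C = -3; 3A + B - C = -4; 4A + B + C = -13.
Subtracting the first from the second: A - 2C = -1.
Subtracting the second from the third: A + 2C = -9.
Solving: C = -2, A = -5, then B = 9.
So b_j = -5·j + 9 + (-2)·(-1)^j; at j=12 this is -53.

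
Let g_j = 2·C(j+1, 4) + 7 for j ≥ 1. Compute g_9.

427

C(10, 4) = 210, so g_9 = 427.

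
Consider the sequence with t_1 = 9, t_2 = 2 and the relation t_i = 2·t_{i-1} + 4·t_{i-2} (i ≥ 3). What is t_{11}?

t_3 = 40  t_4 = 88  t_5 = 336  t_6 = 1024  t_7 = 3392  t_8 = 10880  t_9 = 35328  t_{10} = 114176  t_{11} = 369664.

369664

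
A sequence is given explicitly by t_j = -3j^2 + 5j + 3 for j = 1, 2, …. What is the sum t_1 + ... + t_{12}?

Over j = 1..12: Σj = 78, Σj² = 650.
Total = (-3)·650 + (5)·78 + (3)·12 = -1524.

-1524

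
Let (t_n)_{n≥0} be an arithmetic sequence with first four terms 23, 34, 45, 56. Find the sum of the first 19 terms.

Common difference d = 11.
t_n = 23 + (n - 0)·11.
t_{18} = 221; S = 19·(23 + 221)/2 = 2318.

2318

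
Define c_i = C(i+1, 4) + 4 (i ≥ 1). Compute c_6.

39

C(7, 4) = 35, so c_6 = 39.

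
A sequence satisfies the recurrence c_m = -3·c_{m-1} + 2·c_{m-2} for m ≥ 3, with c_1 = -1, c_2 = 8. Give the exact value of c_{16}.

390767926

Step forward from the initial values:
c_3 = -26;  c_4 = 94;  c_5 = -334;  …;  c_{13} = -8649694;  c_{14} = 30806342;  c_{15} = -109718414;  c_{16} = 390767926.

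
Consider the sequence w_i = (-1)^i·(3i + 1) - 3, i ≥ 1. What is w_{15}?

-49

(-1)^15 = -1; 3i + 1 at i=15 is 46; so w_{15} = -49.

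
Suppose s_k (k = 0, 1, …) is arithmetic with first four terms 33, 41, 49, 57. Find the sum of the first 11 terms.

Common difference d = 8.
s_k = 33 + (k - 0)·8.
s_{10} = 113; S = 11·(33 + 113)/2 = 803.

803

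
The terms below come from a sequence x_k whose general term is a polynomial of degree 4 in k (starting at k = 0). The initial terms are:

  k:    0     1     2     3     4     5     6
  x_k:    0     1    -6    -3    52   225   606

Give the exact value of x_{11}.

10461

1st diffs: 1, -7, 3, 55, 173, 381.
2nd diffs: -8, 10, 52, 118, 208.
3rd diffs: 18, 42, 66, 90.
4th diffs: 24, 24, 24 (constant).
Newton forward-difference form: x_k = 1·C(k,1) + (-8)·C(k,2) + 18·C(k,3) + 24·C(k,4).
At k = 11: k = 11, so x_{11} = 11 - 440 + 2970 + 7920 = 10461.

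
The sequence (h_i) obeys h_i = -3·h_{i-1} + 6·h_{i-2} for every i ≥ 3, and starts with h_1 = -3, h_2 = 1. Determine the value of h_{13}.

h_3 = -21; h_4 = 69; h_5 = -333; …; h_{10} = 520101; h_{11} = -2274237; h_{12} = 9943317; h_{13} = -43475373.

-43475373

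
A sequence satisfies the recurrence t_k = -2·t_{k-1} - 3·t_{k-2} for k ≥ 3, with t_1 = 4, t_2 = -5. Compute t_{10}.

307

Applying the relation repeatedly:
t_3 = -2, t_4 = 19, t_5 = -32, t_6 = 7, t_7 = 82, t_8 = -185, t_9 = 124, t_{10} = 307.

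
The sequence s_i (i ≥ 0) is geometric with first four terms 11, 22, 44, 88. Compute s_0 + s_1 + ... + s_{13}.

180213

Common ratio r = 2.
s_i = 11·2^(i-0).
S = 11·(2^14 - 1)/(2 - 1) = 11·(16384 - 1)/(1) = 180213.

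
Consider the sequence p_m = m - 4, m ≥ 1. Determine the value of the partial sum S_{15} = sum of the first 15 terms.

60

Over m = 1..15: Σm = 120.
Total = (1)·120 + (-4)·15 = 60.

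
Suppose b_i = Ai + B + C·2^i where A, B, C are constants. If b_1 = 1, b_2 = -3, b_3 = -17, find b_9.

At i = 1, 2, 3: A + B + 2C = 1; 2A + B + 4C = -3; 3A + B + 8C = -17.
Subtracting the first from the second: A + 2C = -4.
Subtracting the second from the third: A + 4C = -14.
Solving: C = -5, A = 6, then B = 5.
Hence b_9 = 6·9 + 5 + (-5)·512 = -2501.

-2501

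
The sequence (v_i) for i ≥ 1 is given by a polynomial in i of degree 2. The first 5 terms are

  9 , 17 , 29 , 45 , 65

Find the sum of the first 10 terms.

930

1st diffs: 8, 12, 16, 20.
2nd diffs: 4, 4, 4 (constant).
So v_i = 2i^2 + 2i + 5.
Continuing: …, 89, 117, 149, 185, …, v_{10} = 225.
Summing i = 1..10 (10 terms) gives 930.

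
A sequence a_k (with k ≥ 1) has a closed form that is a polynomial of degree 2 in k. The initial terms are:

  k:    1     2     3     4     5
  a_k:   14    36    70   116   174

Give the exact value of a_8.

1st diffs: 22, 34, 46, 58.
2nd diffs: 12, 12, 12 (constant).
Newton forward-difference form: a_k = 14 + 22·C(k-1,1) + 12·C(k-1,2).
At k = 8: k-1 = 7, so a_8 = 14 + 154 + 252 = 420.

420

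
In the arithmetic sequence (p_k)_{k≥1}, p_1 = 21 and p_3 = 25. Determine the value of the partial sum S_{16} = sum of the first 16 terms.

576

Common difference d = (25 - 21) / (3 - 1) = 2.
p_k = 21 + (k - 1)·2.
p_{16} = 51; S = 16·(21 + 51)/2 = 576.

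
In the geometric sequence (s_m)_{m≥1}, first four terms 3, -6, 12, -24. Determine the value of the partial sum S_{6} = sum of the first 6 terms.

-63

Common ratio r = -2.
s_m = 3·(-2)^(m-1).
S = 3·((-2)^6 - 1)/(-2 - 1) = 3·(64 - 1)/(-3) = -63.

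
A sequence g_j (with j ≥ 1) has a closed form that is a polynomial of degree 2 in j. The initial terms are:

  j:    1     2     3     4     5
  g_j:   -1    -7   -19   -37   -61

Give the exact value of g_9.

-217

1st diffs: -6, -12, -18, -24.
2nd diffs: -6, -6, -6 (constant).
So g_j = -3j^2 + 3j - 1.
Evaluating at j = 9 gives g_9 = -217.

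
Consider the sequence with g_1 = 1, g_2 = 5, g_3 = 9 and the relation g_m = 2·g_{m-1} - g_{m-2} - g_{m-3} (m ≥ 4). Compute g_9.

-89

Iterate the recurrence:
g_4 = 12; g_5 = 10; g_6 = -1; g_7 = -24; g_8 = -57; g_9 = -89.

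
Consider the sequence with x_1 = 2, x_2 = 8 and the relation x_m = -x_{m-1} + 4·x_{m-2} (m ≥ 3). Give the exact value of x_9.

Applying the relation repeatedly:
x_3 = 0;  x_4 = 32;  x_5 = -32;  x_6 = 160;  x_7 = -288;  x_8 = 928;  x_9 = -2080.

-2080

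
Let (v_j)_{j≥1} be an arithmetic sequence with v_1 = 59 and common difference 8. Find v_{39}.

363

v_j = 59 + (j - 1)·8.
v_{39} = 59 + 38·8 = 363.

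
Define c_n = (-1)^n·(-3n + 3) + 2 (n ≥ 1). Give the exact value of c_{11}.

(-1)^11 = -1; -3n + 3 at n=11 is -30; so c_{11} = 32.

32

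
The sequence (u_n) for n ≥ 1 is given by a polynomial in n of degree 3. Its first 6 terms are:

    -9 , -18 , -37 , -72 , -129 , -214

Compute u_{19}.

-6597

1st diffs: -9, -19, -35, -57, -85.
2nd diffs: -10, -16, -22, -28.
3rd diffs: -6, -6, -6 (constant).
So u_n = -n^3 + n^2 - 5n - 4.
Evaluating at n = 19 gives u_{19} = -6597.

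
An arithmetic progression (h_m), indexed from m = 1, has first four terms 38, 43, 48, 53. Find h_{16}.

113

Common difference d = 5.
h_m = 38 + (m - 1)·5.
h_{16} = 38 + 15·5 = 113.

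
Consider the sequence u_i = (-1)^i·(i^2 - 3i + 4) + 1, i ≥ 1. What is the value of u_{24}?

(-1)^24 = 1; i^2 - 3i + 4 at i=24 is 508; so u_{24} = 509.

509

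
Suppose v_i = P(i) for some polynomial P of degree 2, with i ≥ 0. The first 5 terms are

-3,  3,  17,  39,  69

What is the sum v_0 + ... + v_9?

1st diffs: 6, 14, 22, 30.
2nd diffs: 8, 8, 8 (constant).
So v_i = 4i^2 + 2i - 3.
Continuing: …, 107, 153, 207, 269, …, v_9 = 339.
Summing i = 0..9 (10 terms) gives 1200.

1200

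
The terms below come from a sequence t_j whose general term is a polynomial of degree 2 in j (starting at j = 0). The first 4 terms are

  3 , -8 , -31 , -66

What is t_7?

-326

1st diffs: -11, -23, -35.
2nd diffs: -12, -12 (constant).
So t_j = -6j^2 - 5j + 3.
Evaluating at j = 7 gives t_7 = -326.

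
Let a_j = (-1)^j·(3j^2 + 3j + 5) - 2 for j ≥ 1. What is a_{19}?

-1147

(-1)^19 = -1; 3j^2 + 3j + 5 at j=19 is 1145; so a_{19} = -1147.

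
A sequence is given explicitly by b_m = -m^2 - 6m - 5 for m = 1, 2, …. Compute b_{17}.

b_{17} = -1·17^2 - 6·17 - 5 = -396.

-396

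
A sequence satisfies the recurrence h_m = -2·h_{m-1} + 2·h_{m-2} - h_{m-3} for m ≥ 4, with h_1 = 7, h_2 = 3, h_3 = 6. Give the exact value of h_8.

Iterate the recurrence:
h_4 = -13;  h_5 = 35;  h_6 = -102;  h_7 = 287;  h_8 = -813.

-813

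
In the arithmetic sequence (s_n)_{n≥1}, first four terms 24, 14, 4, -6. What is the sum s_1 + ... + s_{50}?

Common difference d = -10.
s_n = 24 + (n - 1)·(-10).
s_{50} = -466; S = 50·(24 + (-466))/2 = -11050.

-11050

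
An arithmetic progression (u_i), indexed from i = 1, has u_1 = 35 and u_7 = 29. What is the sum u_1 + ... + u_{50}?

Common difference d = (29 - 35) / (7 - 1) = -1.
u_i = 35 + (i - 1)·(-1).
u_{50} = -14; S = 50·(35 + (-14))/2 = 525.

525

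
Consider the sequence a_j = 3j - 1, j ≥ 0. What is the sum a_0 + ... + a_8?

99

Over j = 0..8: Σj = 36.
Total = (3)·36 + (-1)·9 = 99.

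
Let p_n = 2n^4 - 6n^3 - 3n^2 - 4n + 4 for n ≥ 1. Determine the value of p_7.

p_7 = 2·7^4 - 6·7^3 - 3·7^2 - 4·7 + 4 = 2573.

2573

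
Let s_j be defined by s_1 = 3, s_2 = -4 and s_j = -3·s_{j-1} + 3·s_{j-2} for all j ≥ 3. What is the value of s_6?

-1089

Compute successive terms:
s_3 = 21  s_4 = -75  s_5 = 288  s_6 = -1089.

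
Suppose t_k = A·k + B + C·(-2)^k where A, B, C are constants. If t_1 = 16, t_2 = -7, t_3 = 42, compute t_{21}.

At k = 1, 2, 3: A + B - 2C = 16; 2A + B + 4C = -7; 3A + B - 8C = 42.
Subtracting the first from the second: A + 6C = -23.
Subtracting the second from the third: A - 12C = 49.
Solving: C = -4, A = 1, then B = 7.
So t_k = 1·k + 7 + (-4)·(-2)^k; at k=21 this is 8388636.

8388636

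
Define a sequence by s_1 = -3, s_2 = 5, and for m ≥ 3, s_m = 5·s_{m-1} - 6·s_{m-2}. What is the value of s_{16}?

s_3 = 43  s_4 = 185  s_5 = 667  …  s_{13} = 5788507  s_{14} = 17422865  s_{15} = 52383283  s_{16} = 157379225.
(Characteristic roots are 3 and 2.)

157379225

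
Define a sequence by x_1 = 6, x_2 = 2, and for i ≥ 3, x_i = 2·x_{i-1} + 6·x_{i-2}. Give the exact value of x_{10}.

Iterate the recurrence:
x_3 = 40, x_4 = 92, x_5 = 424, x_6 = 1400, x_7 = 5344, x_8 = 19088, x_9 = 70240, x_{10} = 255008.

255008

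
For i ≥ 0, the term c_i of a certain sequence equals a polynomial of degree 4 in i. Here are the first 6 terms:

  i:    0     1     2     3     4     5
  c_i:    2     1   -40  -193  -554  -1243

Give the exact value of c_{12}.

-30370

1st diffs: -1, -41, -153, -361, -689.
2nd diffs: -40, -112, -208, -328.
3rd diffs: -72, -96, -120.
4th diffs: -24, -24 (constant).
Newton forward-difference form: c_i = 2 + (-1)·C(i,1) + (-40)·C(i,2) + (-72)·C(i,3) + (-24)·C(i,4).
At i = 12: i = 12, so c_{12} = 2 - 12 - 2640 - 15840 - 11880 = -30370.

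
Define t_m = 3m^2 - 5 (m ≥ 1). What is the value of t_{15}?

670

t_{15} = 3·15^2 - 5 = 670.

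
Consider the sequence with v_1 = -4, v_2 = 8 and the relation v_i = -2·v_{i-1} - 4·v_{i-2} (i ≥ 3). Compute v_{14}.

Applying the relation repeatedly:
v_3 = 0  v_4 = -32  v_5 = 64  …  v_{11} = 4096  v_{12} = 0  v_{13} = -16384  v_{14} = 32768.

32768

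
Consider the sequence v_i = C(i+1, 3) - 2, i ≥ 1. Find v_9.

118

C(10, 3) = 120, so v_9 = 118.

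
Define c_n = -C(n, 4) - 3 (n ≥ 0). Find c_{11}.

C(11, 4) = 330, so c_{11} = -333.

-333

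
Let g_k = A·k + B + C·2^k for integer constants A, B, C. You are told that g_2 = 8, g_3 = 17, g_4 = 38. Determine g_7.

The three given values yield: 2A + B + 4C = 8; 3A + B + 8C = 17; 4A + B + 16C = 38.
Subtracting the first from the second: A + 4C = 9.
Subtracting the second from the third: A + 8C = 21.
Solving: C = 3, A = -3, then B = 2.
So g_k = -3·k + 2 + 3·2^k; at k=7 this is 365.

365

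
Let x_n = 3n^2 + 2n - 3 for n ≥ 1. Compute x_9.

x_9 = 3·9^2 + 2·9 - 3 = 258.

258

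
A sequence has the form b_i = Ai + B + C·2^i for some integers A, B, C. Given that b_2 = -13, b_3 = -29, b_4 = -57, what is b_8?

The three given values yield: 2A + B + 4C = -13; 3A + B + 8C = -29; 4A + B + 16C = -57.
Subtracting the first from the second: A + 4C = -16.
Subtracting the second from the third: A + 8C = -28.
Solving: C = -3, A = -4, then B = 7.
Hence b_8 = -4·8 + 7 + (-3)·256 = -793.

-793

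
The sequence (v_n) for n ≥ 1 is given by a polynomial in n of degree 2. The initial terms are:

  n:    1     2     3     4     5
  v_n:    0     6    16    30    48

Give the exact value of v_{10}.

198

1st diffs: 6, 10, 14, 18.
2nd diffs: 4, 4, 4 (constant).
Newton forward-difference form: v_n = 6·C(n-1,1) + 4·C(n-1,2).
At n = 10: n-1 = 9, so v_{10} = 54 + 144 = 198.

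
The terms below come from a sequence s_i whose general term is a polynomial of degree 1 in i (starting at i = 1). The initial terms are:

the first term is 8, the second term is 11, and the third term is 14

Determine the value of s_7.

1st diffs: 3, 3 (constant).
So s_i = 3i + 5.
Evaluating at i = 7 gives s_7 = 26.

26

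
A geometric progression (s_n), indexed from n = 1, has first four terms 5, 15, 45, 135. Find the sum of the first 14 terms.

11957420

Common ratio r = 3.
s_n = 5·3^(n-1).
S = 5·(3^14 - 1)/(3 - 1) = 5·(4782969 - 1)/(2) = 11957420.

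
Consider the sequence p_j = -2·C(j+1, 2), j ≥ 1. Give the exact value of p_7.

-56

C(8, 2) = 28, so p_7 = -56.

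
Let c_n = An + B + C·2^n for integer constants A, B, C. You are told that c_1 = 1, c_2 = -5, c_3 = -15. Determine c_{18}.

The three given values yield: A + B + 2C = 1; 2A + B + 4C = -5; 3A + B + 8C = -15.
Subtracting the first from the second: A + 2C = -6.
Subtracting the second from the third: A + 4C = -10.
Solving: C = -2, A = -2, then B = 7.
Therefore c_{18} = -36 + 7 + (-2)·262144 = -524317.

-524317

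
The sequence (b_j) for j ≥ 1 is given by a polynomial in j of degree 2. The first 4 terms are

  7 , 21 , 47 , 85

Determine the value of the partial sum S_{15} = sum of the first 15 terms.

1st diffs: 14, 26, 38.
2nd diffs: 12, 12 (constant).
Newton forward-difference form: b_j = 7 + 14·C(j-1,1) + 12·C(j-1,2).
Continuing: …, 135, 197, 271, 357, …, b_{15} = 1295.
Summing j = 1..15 (15 terms) gives 7035.

7035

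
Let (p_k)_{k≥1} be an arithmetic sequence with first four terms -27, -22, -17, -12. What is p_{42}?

Common difference d = 5.
p_k = -27 + (k - 1)·5.
p_{42} = -27 + 41·5 = 178.

178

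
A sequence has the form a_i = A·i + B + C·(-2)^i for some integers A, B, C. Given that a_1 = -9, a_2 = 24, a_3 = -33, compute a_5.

-147

At i = 1, 2, 3: A + B - 2C = -9; 2A + B + 4C = 24; 3A + B - 8C = -33.
Subtracting the first from the second: A + 6C = 33.
Subtracting the second from the third: A - 12C = -57.
Solving: C = 5, A = 3, then B = -2.
So a_i = 3·i + (-2) + 5·(-2)^i; at i=5 this is -147.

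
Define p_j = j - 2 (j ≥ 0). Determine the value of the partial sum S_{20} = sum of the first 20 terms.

Over j = 0..19: Σj = 190.
Total = (1)·190 + (-2)·20 = 150.

150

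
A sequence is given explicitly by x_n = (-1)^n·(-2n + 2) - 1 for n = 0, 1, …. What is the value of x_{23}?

(-1)^23 = -1; -2n + 2 at n=23 is -44; so x_{23} = 43.

43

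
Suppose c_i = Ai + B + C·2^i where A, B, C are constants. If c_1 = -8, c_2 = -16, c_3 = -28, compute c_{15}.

-65596

The three given values yield: A + B + 2C = -8; 2A + B + 4C = -16; 3A + B + 8C = -28.
Subtracting the first from the second: A + 2C = -8.
Subtracting the second from the third: A + 4C = -12.
Solving: C = -2, A = -4, then B = 0.
Therefore c_{15} = -60 + 0 + (-2)·32768 = -65596.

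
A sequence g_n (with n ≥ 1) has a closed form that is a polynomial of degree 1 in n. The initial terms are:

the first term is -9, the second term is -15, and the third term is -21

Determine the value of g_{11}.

-69

1st diffs: -6, -6 (constant).
So g_n = -6n - 3.
Evaluating at n = 11 gives g_{11} = -69.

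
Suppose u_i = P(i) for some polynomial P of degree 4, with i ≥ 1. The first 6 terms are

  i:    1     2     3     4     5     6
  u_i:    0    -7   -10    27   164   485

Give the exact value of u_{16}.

49455

1st diffs: -7, -3, 37, 137, 321.
2nd diffs: 4, 40, 100, 184.
3rd diffs: 36, 60, 84.
4th diffs: 24, 24 (constant).
So u_i = i^4 - 4i^3 + i^2 + 3i - 1.
Evaluating at i = 16 gives u_{16} = 49455.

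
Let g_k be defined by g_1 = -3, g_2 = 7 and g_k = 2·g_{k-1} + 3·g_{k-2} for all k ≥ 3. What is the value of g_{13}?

Applying the relation repeatedly:
g_3 = 5, g_4 = 31, g_5 = 77, …, g_{10} = 19687, g_{11} = 59045, g_{12} = 177151, g_{13} = 531437.
(Characteristic roots are 3 and -1.)

531437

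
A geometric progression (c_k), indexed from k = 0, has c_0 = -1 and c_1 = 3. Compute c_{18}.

-387420489

Common ratio r = -3.
c_k = (-1)·(-3)^(k-0).
c_{18} = (-1)·(-3)^18 = -387420489.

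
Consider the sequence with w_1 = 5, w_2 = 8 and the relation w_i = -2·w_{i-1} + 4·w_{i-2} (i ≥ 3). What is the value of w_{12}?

Step forward from the initial values:
w_3 = 4; w_4 = 24; w_5 = -32; w_6 = 160; w_7 = -448; w_8 = 1536; w_9 = -4864; w_{10} = 15872; w_{11} = -51200; w_{12} = 165888.

165888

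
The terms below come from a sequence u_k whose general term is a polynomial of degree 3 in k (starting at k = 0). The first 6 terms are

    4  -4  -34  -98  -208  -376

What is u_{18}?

-13298

1st diffs: -8, -30, -64, -110, -168.
2nd diffs: -22, -34, -46, -58.
3rd diffs: -12, -12, -12 (constant).
So u_k = -2k^3 - 5k^2 - k + 4.
Evaluating at k = 18 gives u_{18} = -13298.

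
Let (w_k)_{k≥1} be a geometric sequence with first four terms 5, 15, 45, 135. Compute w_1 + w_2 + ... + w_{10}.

Common ratio r = 3.
w_k = 5·3^(k-1).
S = 5·(3^10 - 1)/(3 - 1) = 5·(59049 - 1)/(2) = 147620.

147620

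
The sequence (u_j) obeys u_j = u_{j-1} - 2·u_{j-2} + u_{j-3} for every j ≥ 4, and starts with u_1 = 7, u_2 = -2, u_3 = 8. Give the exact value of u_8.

Compute successive terms:
u_4 = 19, u_5 = 1, u_6 = -29, u_7 = -12, u_8 = 47.

47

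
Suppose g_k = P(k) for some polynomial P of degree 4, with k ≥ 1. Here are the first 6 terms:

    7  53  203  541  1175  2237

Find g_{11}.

1st diffs: 46, 150, 338, 634, 1062.
2nd diffs: 104, 188, 296, 428.
3rd diffs: 84, 108, 132.
4th diffs: 24, 24 (constant).
Newton forward-difference form: g_k = 7 + 46·C(k-1,1) + 104·C(k-1,2) + 84·C(k-1,3) + 24·C(k-1,4).
At k = 11: k-1 = 10, so g_{11} = 7 + 460 + 4680 + 10080 + 5040 = 20267.

20267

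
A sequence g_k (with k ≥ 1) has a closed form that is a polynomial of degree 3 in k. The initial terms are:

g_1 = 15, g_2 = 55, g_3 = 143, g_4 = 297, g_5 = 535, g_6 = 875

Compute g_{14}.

9427

1st diffs: 40, 88, 154, 238, 340.
2nd diffs: 48, 66, 84, 102.
3rd diffs: 18, 18, 18 (constant).
Newton forward-difference form: g_k = 15 + 40·C(k-1,1) + 48·C(k-1,2) + 18·C(k-1,3).
At k = 14: k-1 = 13, so g_{14} = 15 + 520 + 3744 + 5148 = 9427.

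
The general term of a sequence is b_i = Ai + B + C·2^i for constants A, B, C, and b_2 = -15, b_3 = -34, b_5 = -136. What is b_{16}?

The three given values yield: 2A + B + 4C = -15; 3A + B + 8C = -34; 5A + B + 32C = -136.
Subtracting the first from the second: A + 4C = -19.
Subtracting the second from the third: 2A + 24C = -102.
Solving: C = -4, A = -3, then B = 7.
So b_i = -3·i + 7 + (-4)·2^i; at i=16 this is -262185.

-262185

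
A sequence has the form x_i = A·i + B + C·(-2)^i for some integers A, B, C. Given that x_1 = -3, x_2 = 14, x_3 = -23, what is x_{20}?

Write the equations: A + B - 2C = -3; 2A + B + 4C = 14; 3A + B - 8C = -23.
Subtracting the first from the second: A + 6C = 17.
Subtracting the second from the third: A - 12C = -37.
Solving: C = 3, A = -1, then B = 4.
Therefore x_{20} = -20 + 4 + 3·1048576 = 3145712.

3145712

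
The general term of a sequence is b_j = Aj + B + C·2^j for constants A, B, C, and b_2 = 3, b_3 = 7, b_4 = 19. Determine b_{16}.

131011

Plug in j = 2, 3, 4: 2A + B + 4C = 3; 3A + B + 8C = 7; 4A + B + 16C = 19.
Subtracting the first from the second: A + 4C = 4.
Subtracting the second from the third: A + 8C = 12.
Solving: C = 2, A = -4, then B = 3.
Hence b_{16} = -4·16 + 3 + 2·65536 = 131011.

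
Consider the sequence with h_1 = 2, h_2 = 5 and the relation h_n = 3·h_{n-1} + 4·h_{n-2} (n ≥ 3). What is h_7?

5735

Applying the relation repeatedly:
h_3 = 23;  h_4 = 89;  h_5 = 359;  h_6 = 1433;  h_7 = 5735.
(Characteristic roots are 4 and -1.)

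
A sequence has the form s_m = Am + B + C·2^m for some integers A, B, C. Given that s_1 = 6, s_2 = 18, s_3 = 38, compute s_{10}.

4130

Write the equations: A + B + 2C = 6; 2A + B + 4C = 18; 3A + B + 8C = 38.
Subtracting the first from the second: A + 2C = 12.
Subtracting the second from the third: A + 4C = 20.
Solving: C = 4, A = 4, then B = -6.
Therefore s_{10} = 40 + (-6) + 4·1024 = 4130.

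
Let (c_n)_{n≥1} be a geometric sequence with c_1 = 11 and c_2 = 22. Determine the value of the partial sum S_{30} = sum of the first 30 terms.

Common ratio r = 2.
c_n = 11·2^(n-1).
S = 11·(2^30 - 1)/(2 - 1) = 11·(1073741824 - 1)/(1) = 11811160053.

11811160053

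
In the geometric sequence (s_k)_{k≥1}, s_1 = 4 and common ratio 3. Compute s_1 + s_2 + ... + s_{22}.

62762119216

s_k = 4·3^(k-1).
S = 4·(3^22 - 1)/(3 - 1) = 4·(31381059609 - 1)/(2) = 62762119216.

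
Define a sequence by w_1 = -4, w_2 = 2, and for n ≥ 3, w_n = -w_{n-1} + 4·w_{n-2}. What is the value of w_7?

w_3 = -18, w_4 = 26, w_5 = -98, w_6 = 202, w_7 = -594.

-594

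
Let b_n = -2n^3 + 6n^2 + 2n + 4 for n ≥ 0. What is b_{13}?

-3350

b_{13} = -2·13^3 + 6·13^2 + 2·13 + 4 = -3350.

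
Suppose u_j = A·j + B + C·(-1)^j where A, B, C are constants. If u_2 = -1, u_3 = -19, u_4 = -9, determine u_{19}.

The three given values yield: 2A + B + C = -1; 3A + B - C = -19; 4A + B + C = -9.
Subtracting the first from the second: A - 2C = -18.
Subtracting the second from the third: A + 2C = 10.
Solving: C = 7, A = -4, then B = 0.
So u_j = -4·j + 0 + 7·(-1)^j; at j=19 this is -83.

-83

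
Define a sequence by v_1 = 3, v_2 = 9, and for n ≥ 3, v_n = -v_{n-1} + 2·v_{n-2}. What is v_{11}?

-2043

Applying the relation repeatedly:
v_3 = -3; v_4 = 21; v_5 = -27; v_6 = 69; v_7 = -123; v_8 = 261; v_9 = -507; v_{10} = 1029; v_{11} = -2043.
(Characteristic roots are 1 and -2.)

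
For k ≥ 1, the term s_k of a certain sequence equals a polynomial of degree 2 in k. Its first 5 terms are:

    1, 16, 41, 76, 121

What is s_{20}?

1996

1st diffs: 15, 25, 35, 45.
2nd diffs: 10, 10, 10 (constant).
Newton forward-difference form: s_k = 1 + 15·C(k-1,1) + 10·C(k-1,2).
At k = 20: k-1 = 19, so s_{20} = 1 + 285 + 1710 = 1996.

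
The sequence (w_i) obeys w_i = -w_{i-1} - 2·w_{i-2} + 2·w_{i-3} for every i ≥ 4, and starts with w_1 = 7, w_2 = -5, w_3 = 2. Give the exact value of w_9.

Iterate the recurrence:
w_4 = 22, w_5 = -36, w_6 = -4, w_7 = 120, w_8 = -184, w_9 = -64.

-64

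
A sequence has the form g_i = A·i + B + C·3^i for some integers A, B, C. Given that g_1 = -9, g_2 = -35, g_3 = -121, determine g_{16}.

Plug in i = 1, 2, 3: A + B + 3C = -9; 2A + B + 9C = -35; 3A + B + 27C = -121.
Subtracting the first from the second: A + 6C = -26.
Subtracting the second from the third: A + 18C = -86.
Solving: C = -5, A = 4, then B = 2.
Hence g_{16} = 4·16 + 2 + (-5)·43046721 = -215233539.

-215233539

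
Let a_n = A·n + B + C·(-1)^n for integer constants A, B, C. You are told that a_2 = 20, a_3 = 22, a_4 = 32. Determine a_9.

58

Write the equations: 2A + B + C = 20; 3A + B - C = 22; 4A + B + C = 32.
Subtracting the first from the second: A - 2C = 2.
Subtracting the second from the third: A + 2C = 10.
Solving: C = 2, A = 6, then B = 6.
Therefore a_9 = 54 + 6 + 2·(-1) = 58.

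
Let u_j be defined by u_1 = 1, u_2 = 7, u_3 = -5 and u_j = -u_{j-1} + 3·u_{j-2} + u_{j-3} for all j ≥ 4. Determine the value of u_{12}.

10259

Iterate the recurrence:
u_4 = 27  u_5 = -35  u_6 = 111  u_7 = -189  u_8 = 487  u_9 = -943  u_{10} = 2215  u_{11} = -4557  u_{12} = 10259.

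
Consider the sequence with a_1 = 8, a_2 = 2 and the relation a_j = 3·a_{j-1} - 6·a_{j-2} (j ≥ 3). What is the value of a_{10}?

-24138

Step forward from the initial values:
a_3 = -42; a_4 = -138; a_5 = -162; a_6 = 342; a_7 = 1998; a_8 = 3942; a_9 = -162; a_{10} = -24138.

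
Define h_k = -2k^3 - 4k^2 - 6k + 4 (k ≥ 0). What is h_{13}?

h_{13} = -2·13^3 - 4·13^2 - 6·13 + 4 = -5144.

-5144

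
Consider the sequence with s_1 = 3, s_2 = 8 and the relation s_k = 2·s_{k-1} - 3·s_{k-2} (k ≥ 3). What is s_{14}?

3092

Iterate the recurrence:
s_3 = 7  s_4 = -10  s_5 = -41  …  s_{11} = -833  s_{12} = -1906  s_{13} = -1313  s_{14} = 3092.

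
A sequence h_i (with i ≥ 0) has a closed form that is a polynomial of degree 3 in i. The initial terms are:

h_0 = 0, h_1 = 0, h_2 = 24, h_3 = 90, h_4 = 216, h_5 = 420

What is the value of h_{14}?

1st diffs: 0, 24, 66, 126, 204.
2nd diffs: 24, 42, 60, 78.
3rd diffs: 18, 18, 18 (constant).
So h_i = 3i^3 + 3i^2 - 6i.
Evaluating at i = 14 gives h_{14} = 8736.

8736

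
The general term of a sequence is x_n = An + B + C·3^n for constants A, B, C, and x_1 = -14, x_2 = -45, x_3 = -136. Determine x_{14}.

-23914857

The three given values yield: A + B + 3C = -14; 2A + B + 9C = -45; 3A + B + 27C = -136.
Subtracting the first from the second: A + 6C = -31.
Subtracting the second from the third: A + 18C = -91.
Solving: C = -5, A = -1, then B = 2.
So x_n = -1·n + 2 + (-5)·3^n; at n=14 this is -23914857.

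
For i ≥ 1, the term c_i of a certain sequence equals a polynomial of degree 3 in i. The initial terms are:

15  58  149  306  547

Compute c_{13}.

7659

1st diffs: 43, 91, 157, 241.
2nd diffs: 48, 66, 84.
3rd diffs: 18, 18 (constant).
Newton forward-difference form: c_i = 15 + 43·C(i-1,1) + 48·C(i-1,2) + 18·C(i-1,3).
At i = 13: i-1 = 12, so c_{13} = 15 + 516 + 3168 + 3960 = 7659.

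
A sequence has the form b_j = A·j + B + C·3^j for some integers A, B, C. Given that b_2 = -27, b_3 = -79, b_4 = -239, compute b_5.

The three given values yield: 2A + B + 9C = -27; 3A + B + 27C = -79; 4A + B + 81C = -239.
Subtracting the first from the second: A + 18C = -52.
Subtracting the second from the third: A + 54C = -160.
Solving: C = -3, A = 2, then B = -4.
Therefore b_5 = 10 + (-4) + (-3)·243 = -723.

-723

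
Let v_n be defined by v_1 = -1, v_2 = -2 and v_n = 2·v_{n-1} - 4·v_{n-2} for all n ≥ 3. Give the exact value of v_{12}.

0

Compute successive terms:
v_3 = 0;  v_4 = 8;  v_5 = 16;  v_6 = 0;  v_7 = -64;  v_8 = -128;  v_9 = 0;  v_{10} = 512;  v_{11} = 1024;  v_{12} = 0.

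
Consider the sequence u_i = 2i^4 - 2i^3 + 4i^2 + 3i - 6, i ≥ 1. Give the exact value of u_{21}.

u_{21} = 2·21^4 - 2·21^3 + 4·21^2 + 3·21 - 6 = 372261.

372261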